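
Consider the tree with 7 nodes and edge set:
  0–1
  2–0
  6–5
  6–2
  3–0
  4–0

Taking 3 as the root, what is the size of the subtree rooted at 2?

3

2's subtree: {2, 6, 5}, size 3.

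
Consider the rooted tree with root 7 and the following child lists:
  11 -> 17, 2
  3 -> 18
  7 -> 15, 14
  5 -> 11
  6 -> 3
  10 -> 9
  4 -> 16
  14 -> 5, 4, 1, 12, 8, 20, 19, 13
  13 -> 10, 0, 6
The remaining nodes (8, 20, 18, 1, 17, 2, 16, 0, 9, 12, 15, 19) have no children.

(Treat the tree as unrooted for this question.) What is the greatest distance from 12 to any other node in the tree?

5

The node farthest from 12 is 18, via 12 – 14 – 13 – 6 – 3 – 18 — 5 edges.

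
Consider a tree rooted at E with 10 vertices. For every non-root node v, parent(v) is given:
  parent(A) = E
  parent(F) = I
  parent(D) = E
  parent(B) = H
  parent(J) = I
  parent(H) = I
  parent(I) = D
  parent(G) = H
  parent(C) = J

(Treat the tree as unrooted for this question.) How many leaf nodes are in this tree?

5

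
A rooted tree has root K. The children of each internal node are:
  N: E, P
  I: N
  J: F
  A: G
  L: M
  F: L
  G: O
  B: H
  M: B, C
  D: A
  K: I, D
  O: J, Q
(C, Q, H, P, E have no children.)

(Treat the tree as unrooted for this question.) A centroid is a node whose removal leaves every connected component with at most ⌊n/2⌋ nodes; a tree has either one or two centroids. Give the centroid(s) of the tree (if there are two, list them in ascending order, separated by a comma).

O

If O is removed the pieces have sizes 8, 7, 1, all ≤ ⌊17/2⌋ = 8.
No neighbour of O does as well, so O is the unique centroid.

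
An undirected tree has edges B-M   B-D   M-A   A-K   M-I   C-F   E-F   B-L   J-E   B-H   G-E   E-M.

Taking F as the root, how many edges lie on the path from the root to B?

Path from F to B: F – E – M – B, which has 3 edges.

3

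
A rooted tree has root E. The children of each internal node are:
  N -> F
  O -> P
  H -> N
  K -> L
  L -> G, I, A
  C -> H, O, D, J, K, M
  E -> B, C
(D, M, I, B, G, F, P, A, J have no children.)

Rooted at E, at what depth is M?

Climbing from M to the root: M–C–E. That's 2 steps.

2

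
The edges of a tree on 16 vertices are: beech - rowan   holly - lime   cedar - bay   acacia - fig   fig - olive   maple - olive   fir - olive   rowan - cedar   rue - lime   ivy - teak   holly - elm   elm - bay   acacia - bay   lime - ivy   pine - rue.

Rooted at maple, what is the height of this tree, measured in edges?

9

The longest root-to-leaf path is maple-olive-fig-acacia-bay-elm-holly-lime-ivy-teak (9 edges).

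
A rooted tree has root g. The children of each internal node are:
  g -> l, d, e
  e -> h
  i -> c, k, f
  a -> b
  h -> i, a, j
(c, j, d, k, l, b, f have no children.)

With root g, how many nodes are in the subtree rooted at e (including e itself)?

Descendants of e (including itself): e, h, i, j, a, f, k, c, b. That's 9.

9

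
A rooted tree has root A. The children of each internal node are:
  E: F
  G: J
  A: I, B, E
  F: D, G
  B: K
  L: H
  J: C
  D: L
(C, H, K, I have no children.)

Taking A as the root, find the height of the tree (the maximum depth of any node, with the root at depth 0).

H sits deepest: A – E – F – D – L – H — 5 edges from the root.

5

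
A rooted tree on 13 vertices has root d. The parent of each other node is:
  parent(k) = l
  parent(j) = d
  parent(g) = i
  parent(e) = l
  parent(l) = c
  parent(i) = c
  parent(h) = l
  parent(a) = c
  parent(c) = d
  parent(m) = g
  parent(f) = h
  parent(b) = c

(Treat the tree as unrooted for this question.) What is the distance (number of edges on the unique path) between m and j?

Walking from m: m–g–i–c–d–j. Length 5.

5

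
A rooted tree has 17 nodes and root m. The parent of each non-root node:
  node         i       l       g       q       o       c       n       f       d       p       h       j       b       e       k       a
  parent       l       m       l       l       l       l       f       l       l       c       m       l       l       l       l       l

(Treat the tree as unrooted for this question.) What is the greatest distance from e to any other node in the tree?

Distances from e peak at 3, attained at n (p, h also at distance 3).
e – l – f – n

3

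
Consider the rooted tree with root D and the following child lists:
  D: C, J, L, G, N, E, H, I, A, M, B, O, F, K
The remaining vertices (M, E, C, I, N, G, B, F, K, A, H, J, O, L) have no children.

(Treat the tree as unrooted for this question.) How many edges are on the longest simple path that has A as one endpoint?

2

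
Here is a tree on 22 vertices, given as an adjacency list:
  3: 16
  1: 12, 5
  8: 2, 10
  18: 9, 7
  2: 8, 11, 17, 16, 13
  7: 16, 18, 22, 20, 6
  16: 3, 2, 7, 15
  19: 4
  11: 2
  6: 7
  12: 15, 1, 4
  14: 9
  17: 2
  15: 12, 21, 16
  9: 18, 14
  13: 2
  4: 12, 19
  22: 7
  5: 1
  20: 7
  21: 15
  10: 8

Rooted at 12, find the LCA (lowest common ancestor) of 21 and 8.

15

Ancestors of 21 (toward the root): 21, 15, 12.
Ancestors of 8: 8, 2, 16, 15, 12.
The deepest node appearing in both lists is 15.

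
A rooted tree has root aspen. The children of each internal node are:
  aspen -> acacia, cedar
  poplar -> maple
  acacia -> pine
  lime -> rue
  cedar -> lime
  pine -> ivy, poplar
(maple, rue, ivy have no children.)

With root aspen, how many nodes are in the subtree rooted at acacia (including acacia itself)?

5

acacia's subtree: {acacia, pine, poplar, ivy, maple}, size 5.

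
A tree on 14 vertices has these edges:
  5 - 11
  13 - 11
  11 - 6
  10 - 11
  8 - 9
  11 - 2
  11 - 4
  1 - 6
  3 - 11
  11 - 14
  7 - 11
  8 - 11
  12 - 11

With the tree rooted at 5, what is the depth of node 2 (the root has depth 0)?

2

Climbing from 2 to the root: 2 – 11 – 5. That's 2 steps.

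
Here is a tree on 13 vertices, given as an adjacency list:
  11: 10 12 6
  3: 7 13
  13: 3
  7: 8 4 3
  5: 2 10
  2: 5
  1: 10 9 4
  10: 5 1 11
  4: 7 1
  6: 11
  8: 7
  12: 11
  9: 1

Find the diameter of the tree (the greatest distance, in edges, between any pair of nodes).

7

A longest path is 13 - 3 - 7 - 4 - 1 - 10 - 11 - 6, with 7 edges.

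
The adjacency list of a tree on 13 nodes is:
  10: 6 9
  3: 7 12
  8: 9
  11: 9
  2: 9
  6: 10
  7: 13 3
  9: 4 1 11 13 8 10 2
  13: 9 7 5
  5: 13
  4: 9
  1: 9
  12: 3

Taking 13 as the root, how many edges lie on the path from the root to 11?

13 → 9 → 11 — 2 edges.

2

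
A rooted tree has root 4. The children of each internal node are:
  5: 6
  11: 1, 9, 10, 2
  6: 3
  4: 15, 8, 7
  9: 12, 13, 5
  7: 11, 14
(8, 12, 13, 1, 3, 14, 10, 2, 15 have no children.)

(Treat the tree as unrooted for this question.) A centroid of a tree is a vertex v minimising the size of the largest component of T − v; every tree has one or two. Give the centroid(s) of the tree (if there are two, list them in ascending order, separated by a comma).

Delete 11: the remaining components have sizes 6, 5, 1, 1, 1. Max 6 ≤ 7, so 11 is a centroid.
No neighbour of 11 does as well, so 11 is the unique centroid.

11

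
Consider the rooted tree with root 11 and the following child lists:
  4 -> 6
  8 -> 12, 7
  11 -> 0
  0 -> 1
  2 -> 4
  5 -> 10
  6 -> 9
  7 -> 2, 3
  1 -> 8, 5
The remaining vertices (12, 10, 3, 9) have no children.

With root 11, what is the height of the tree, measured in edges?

8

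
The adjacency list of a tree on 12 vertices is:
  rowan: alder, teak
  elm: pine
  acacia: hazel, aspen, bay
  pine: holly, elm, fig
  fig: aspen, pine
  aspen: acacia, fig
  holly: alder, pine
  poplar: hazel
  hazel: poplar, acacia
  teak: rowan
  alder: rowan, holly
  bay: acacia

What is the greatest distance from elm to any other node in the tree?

The node farthest from elm is poplar, via elm – pine – fig – aspen – acacia – hazel – poplar — 6 edges.

6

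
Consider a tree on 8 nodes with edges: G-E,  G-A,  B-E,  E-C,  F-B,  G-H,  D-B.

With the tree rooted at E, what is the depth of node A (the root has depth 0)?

Climbing from A to the root: A – G – E. That's 2 steps.

2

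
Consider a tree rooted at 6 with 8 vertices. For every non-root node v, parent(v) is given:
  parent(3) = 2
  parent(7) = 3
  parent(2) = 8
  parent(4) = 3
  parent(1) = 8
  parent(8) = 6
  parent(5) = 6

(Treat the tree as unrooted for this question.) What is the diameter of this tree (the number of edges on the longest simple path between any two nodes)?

A longest path is 5 – 6 – 8 – 2 – 3 – 4, with 5 edges.

5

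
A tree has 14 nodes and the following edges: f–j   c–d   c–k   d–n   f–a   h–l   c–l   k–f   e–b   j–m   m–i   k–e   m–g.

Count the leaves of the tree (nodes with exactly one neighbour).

6

The leaves are a, b, g, h, i, n.
That is 6 leaves.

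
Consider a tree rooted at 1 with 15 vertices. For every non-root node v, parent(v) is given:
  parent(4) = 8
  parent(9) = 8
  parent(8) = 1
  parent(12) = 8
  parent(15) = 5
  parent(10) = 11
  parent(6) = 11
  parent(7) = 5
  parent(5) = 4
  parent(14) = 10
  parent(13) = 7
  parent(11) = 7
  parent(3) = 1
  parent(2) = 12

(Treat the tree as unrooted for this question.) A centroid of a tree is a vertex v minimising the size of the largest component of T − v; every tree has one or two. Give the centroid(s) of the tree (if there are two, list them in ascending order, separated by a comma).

Removing 5 splits the tree into components of sizes 7, 6, 1; the largest is 7 ≤ ⌊15/2⌋ = 7.
No neighbour of 5 does as well, so 5 is the unique centroid.

5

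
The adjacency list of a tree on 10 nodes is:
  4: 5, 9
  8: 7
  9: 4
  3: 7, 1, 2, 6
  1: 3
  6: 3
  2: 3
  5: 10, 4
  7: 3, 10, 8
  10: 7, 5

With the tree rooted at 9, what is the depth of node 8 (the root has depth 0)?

Climbing from 8 to the root: 8–7–10–5–4–9. That's 5 steps.

5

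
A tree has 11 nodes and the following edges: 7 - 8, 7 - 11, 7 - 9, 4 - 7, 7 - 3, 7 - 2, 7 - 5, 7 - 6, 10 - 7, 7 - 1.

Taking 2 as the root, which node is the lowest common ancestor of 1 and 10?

7

1's ancestor chain is 1, 7, 2 and 10's is 10, 7, 2; they first meet at 7.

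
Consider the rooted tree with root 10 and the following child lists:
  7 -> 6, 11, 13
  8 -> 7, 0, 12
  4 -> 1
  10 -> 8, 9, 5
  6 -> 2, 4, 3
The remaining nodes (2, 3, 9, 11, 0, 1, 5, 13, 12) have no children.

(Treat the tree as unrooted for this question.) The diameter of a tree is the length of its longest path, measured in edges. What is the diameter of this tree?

6

A longest path is 1-4-6-7-8-10-5, with 6 edges.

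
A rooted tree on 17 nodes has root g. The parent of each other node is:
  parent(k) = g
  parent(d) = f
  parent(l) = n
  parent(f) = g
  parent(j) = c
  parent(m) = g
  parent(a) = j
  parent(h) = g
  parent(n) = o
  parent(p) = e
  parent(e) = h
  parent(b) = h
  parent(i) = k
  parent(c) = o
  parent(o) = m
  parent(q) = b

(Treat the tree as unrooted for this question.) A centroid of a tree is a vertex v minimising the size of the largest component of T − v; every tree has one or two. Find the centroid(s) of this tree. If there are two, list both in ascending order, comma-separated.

g

Removing g splits the tree into components of sizes 7, 5, 2, 2; the largest is 7 ≤ ⌊17/2⌋ = 8.
Every other node leaves some component of size > 8, so the centroid is unique.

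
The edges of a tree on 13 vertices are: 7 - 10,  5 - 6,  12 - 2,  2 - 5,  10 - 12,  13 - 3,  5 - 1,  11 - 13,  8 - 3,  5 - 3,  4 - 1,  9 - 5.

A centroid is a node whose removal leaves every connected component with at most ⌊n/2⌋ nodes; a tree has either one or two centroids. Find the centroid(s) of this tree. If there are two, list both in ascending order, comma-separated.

5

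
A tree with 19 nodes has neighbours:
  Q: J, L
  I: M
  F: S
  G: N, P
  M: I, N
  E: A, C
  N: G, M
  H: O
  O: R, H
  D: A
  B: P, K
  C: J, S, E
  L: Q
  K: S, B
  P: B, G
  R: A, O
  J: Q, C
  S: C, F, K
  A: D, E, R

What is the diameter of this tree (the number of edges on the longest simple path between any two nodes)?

13

Starting from I, a farthest node is H at distance 13.
One longest path: I-M-N-G-P-B-K-S-C-E-A-R-O-H.
So the diameter is 13.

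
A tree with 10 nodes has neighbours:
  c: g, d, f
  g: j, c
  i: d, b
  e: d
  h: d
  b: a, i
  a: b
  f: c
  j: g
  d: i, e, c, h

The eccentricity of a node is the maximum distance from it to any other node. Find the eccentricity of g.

5

Distances from g peak at 5, attained at a.
g-c-d-i-b-a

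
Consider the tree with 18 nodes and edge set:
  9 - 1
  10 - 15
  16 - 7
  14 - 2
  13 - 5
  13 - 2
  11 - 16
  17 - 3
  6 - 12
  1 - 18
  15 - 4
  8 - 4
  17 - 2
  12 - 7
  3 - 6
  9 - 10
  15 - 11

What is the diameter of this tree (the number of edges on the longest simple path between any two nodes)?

14

BFS from 18 reaches 5 last, at distance 14; BFS from 5 confirms no node is farther.
Path: 18-1-9-10-15-11-16-7-12-6-3-17-2-13-5.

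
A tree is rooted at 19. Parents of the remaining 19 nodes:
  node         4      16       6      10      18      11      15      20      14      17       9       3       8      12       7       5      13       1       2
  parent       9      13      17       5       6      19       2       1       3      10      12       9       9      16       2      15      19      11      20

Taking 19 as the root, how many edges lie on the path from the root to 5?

6

Climbing from 5 to the root: 5–15–2–20–1–11–19. That's 6 steps.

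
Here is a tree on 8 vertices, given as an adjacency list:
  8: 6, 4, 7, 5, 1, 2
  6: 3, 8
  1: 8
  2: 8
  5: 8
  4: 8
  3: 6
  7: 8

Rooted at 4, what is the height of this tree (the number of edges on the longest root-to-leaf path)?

3 sits deepest: 4-8-6-3 — 3 edges from the root.

3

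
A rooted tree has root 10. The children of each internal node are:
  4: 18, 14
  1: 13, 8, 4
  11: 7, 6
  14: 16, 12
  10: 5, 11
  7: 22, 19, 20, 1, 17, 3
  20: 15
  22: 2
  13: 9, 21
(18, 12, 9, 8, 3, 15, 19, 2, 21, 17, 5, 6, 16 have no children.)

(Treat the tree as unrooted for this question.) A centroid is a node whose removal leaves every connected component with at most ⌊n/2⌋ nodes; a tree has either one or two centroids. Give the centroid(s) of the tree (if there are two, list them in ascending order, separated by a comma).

Removing 7 splits the tree into components of sizes 10, 4, 2, 2, 1, 1, 1; the largest is 10 ≤ ⌊22/2⌋ = 11.
Every other node leaves some component of size > 11, so the centroid is unique.

7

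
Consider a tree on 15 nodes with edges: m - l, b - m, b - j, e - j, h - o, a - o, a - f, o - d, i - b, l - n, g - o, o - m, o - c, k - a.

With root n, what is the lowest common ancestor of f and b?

m

Path f→root: f a o m l n; path b→root: b m l n.
First common node: m.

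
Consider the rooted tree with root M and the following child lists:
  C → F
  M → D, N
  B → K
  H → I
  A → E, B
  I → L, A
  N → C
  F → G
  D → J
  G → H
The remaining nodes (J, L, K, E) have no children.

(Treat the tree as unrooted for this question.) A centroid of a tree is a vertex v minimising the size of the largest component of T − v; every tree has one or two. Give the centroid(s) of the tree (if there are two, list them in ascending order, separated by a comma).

G, H

Removing H splits the tree into components of sizes 7, 6; the largest is 7 ≤ ⌊14/2⌋ = 7.
Its neighbour G also leaves a largest component of size 7, so both are centroids.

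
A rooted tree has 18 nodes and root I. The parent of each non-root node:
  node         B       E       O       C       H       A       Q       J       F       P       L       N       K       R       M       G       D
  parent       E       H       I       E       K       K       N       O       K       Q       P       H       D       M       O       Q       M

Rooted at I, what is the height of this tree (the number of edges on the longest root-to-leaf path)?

9

A deepest node is L, reached by I → O → M → D → K → H → N → Q → P → L.
That path has 9 edges, so the height is 9.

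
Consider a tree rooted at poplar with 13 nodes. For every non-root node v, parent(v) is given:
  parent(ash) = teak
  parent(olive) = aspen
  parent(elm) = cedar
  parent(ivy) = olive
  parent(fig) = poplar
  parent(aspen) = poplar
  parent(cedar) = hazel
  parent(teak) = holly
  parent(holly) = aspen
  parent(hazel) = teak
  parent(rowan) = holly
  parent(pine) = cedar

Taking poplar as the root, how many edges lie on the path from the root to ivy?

Path from poplar to ivy: poplar–aspen–olive–ivy, which has 3 edges.

3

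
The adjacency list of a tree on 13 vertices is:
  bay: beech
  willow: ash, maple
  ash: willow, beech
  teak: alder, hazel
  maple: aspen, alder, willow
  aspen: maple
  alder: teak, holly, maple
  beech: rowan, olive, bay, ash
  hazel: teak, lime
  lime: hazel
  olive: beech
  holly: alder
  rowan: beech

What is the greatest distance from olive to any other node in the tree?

The node farthest from olive is lime, via olive–beech–ash–willow–maple–alder–teak–hazel–lime — 8 edges.

8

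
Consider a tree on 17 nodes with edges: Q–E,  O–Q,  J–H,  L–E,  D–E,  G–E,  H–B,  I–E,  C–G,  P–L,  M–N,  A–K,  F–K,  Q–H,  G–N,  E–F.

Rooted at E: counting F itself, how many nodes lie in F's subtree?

3

F's subtree: {F, K, A}, size 3.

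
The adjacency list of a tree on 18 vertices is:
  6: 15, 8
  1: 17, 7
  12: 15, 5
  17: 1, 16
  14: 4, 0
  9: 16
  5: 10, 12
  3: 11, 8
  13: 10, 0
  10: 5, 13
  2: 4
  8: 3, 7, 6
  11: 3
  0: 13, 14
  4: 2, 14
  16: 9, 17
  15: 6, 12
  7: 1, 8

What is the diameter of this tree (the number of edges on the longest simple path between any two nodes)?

Starting from 2, a farthest node is 9 at distance 15.
One longest path: 2-4-14-0-13-10-5-12-15-6-8-7-1-17-16-9.
So the diameter is 15.

15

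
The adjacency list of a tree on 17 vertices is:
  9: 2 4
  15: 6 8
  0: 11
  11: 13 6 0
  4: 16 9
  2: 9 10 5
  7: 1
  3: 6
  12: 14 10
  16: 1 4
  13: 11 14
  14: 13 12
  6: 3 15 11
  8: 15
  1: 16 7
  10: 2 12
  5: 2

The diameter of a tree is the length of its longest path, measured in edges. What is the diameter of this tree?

13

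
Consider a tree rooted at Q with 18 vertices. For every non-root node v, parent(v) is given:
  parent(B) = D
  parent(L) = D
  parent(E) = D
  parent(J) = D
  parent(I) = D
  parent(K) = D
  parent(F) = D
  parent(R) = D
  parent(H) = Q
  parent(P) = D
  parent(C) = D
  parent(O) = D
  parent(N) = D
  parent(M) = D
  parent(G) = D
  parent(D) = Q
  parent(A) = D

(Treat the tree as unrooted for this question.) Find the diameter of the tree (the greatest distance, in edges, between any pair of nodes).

3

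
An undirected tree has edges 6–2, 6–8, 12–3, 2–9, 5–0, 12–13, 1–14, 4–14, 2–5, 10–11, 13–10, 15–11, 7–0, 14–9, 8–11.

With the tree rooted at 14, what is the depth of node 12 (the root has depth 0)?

Path from 14 to 12: 14 → 9 → 2 → 6 → 8 → 11 → 10 → 13 → 12, which has 8 edges.

8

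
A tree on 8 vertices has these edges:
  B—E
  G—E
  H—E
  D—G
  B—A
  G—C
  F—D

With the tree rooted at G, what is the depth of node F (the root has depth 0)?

2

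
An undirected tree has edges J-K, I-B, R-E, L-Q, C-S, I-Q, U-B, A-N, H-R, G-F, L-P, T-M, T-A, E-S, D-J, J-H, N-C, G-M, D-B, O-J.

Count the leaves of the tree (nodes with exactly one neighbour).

5

Exactly 5 nodes have a single neighbour: F, K, O, P, U.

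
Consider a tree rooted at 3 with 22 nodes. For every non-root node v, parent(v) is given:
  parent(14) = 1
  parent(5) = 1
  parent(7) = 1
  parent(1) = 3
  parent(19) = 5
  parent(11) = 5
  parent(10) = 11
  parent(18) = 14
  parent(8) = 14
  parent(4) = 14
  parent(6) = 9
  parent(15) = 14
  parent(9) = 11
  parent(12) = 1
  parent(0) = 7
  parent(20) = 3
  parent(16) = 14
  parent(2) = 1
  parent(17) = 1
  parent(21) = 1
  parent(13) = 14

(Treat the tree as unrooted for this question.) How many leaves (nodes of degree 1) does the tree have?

Degree-1 nodes: 0, 2, 4, 6, 8, 10, 12, 13, 15, 16, 17, 18, 19, 20, 21 — 15 of them.

15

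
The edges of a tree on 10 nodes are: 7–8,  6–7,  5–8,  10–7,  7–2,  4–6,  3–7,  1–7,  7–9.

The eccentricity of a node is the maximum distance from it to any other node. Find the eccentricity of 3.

3

The node farthest from 3 is 5 (4 also at distance 3), via 3-7-8-5 — 3 edges.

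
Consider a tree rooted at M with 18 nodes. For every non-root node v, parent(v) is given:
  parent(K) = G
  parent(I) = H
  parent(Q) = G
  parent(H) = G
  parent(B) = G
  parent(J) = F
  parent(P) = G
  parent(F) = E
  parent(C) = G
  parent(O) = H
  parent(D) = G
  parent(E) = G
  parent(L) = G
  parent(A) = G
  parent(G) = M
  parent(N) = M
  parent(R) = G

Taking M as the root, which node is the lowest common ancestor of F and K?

G

Ancestors of F (toward the root): F, E, G, M.
Ancestors of K: K, G, M.
The deepest node appearing in both lists is G.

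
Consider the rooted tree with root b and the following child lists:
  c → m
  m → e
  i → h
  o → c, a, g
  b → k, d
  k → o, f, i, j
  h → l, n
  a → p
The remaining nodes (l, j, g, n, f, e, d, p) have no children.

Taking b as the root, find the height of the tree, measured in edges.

A deepest node is e, reached by b – k – o – c – m – e.
That path has 5 edges, so the height is 5.

5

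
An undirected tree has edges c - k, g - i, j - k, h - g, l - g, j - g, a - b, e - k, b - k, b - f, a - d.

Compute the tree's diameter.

6

A longest path is l–g–j–k–b–a–d, with 6 edges.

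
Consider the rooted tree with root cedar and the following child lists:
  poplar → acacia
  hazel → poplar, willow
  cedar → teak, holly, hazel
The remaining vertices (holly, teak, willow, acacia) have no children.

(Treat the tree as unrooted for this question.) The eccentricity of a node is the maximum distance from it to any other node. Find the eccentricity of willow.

3

The node farthest from willow is acacia (teak, holly also at distance 3), via willow-hazel-poplar-acacia — 3 edges.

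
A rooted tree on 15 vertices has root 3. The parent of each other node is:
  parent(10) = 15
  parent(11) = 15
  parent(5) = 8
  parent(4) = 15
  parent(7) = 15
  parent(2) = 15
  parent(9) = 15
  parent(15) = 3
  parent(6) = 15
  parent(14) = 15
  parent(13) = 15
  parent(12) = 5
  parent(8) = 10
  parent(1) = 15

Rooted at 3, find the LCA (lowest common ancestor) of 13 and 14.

13's ancestor chain is 13, 15, 3 and 14's is 14, 15, 3; they first meet at 15.

15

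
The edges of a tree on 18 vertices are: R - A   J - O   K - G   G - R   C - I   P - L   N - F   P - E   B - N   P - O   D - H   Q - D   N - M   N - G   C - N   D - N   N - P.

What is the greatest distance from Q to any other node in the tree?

5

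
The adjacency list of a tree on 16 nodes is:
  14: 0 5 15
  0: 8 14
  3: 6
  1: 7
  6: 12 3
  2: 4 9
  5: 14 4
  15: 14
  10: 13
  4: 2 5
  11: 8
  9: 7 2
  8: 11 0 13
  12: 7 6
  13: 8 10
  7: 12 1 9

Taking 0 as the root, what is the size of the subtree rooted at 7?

Descendants of 7 (including itself): 7, 12, 1, 6, 3. That's 5.

5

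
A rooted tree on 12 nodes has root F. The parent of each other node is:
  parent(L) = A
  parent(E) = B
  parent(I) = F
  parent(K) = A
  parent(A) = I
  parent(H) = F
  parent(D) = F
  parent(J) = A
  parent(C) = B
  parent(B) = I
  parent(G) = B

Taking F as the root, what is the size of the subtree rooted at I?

Descendants of I (including itself): I, B, A, E, C, G, J, K, L. That's 9.

9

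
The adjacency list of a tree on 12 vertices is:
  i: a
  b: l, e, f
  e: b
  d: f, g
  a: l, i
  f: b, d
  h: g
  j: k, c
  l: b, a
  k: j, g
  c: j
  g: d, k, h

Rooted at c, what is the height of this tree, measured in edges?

9

i sits deepest: c-j-k-g-d-f-b-l-a-i — 9 edges from the root.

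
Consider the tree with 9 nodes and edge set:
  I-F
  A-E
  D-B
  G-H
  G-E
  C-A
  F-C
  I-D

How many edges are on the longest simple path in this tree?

8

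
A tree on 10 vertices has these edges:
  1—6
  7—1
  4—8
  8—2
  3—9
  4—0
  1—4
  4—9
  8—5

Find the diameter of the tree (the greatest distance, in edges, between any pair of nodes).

Starting from 3, a farthest node is 6 at distance 4.
One longest path: 3-9-4-1-6.
So the diameter is 4.

4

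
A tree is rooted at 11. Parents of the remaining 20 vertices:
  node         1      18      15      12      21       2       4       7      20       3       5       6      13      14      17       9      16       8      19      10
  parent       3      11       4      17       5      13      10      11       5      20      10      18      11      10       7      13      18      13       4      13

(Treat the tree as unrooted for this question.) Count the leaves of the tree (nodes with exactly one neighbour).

The leaves are 1, 2, 6, 8, 9, 12, 14, 15, 16, 19, 21.
That is 11 leaves.

11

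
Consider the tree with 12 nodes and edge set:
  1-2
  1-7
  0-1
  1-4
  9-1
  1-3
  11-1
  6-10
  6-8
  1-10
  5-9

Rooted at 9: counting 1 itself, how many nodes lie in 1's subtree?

10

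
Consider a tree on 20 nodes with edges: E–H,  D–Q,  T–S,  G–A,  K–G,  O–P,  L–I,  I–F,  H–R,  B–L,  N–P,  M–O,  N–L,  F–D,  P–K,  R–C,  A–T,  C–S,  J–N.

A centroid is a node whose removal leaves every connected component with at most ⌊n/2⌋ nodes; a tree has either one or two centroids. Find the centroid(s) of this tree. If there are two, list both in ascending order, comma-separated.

P

If P is removed the pieces have sizes 9, 8, 2, all ≤ ⌊20/2⌋ = 10.
Every other node leaves some component of size > 10, so the centroid is unique.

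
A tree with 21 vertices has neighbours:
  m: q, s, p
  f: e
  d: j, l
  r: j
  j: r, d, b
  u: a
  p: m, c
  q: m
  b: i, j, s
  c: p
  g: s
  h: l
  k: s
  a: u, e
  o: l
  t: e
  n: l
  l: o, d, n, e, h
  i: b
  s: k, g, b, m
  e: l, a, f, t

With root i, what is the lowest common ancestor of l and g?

Ancestors of l (toward the root): l, d, j, b, i.
Ancestors of g: g, s, b, i.
The deepest node appearing in both lists is b.

b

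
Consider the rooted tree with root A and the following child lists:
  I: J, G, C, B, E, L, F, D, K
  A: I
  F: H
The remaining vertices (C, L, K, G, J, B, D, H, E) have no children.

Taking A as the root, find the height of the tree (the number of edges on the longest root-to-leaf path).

H sits deepest: A-I-F-H — 3 edges from the root.

3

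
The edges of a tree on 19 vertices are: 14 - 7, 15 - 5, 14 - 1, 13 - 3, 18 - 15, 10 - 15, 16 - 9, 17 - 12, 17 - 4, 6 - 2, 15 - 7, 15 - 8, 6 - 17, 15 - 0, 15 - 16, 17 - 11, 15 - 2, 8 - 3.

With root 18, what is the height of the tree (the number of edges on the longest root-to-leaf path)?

A deepest node is 11, reached by 18 → 15 → 2 → 6 → 17 → 11.
That path has 5 edges, so the height is 5.

5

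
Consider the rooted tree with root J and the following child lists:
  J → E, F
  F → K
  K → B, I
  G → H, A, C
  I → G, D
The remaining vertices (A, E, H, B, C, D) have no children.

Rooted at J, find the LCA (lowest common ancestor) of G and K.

Ancestors of G (toward the root): G, I, K, F, J.
Ancestors of K: K, F, J.
The deepest node appearing in both lists is K.

K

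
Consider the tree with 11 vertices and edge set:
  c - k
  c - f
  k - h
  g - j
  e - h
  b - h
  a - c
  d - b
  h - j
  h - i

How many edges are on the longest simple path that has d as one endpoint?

The node farthest from d is a (f also at distance 5), via d–b–h–k–c–a — 5 edges.

5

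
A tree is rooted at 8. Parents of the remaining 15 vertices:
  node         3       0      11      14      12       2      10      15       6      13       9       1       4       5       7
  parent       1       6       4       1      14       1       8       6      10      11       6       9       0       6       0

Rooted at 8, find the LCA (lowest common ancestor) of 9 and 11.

6

Path 9→root: 9 6 10 8; path 11→root: 11 4 0 6 10 8.
First common node: 6.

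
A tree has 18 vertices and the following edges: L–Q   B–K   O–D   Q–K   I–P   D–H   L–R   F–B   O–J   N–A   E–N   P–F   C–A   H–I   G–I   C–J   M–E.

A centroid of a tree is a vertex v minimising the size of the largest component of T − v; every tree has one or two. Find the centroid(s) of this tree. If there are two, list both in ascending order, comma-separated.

If H is removed the pieces have sizes 9, 8, all ≤ ⌊18/2⌋ = 9.
I is adjacent to H and is also a centroid (the largest component after removing it is likewise 9).

H, I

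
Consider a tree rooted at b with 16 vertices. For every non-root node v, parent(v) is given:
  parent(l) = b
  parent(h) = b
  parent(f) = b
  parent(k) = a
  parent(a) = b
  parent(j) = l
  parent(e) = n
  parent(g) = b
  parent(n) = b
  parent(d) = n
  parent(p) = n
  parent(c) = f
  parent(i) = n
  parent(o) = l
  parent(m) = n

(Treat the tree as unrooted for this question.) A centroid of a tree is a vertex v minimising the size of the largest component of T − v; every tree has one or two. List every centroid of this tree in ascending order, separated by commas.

Removing b splits the tree into components of sizes 6, 3, 2, 2, 1, 1; the largest is 6 ≤ ⌊16/2⌋ = 8.
No neighbour of b does as well, so b is the unique centroid.

b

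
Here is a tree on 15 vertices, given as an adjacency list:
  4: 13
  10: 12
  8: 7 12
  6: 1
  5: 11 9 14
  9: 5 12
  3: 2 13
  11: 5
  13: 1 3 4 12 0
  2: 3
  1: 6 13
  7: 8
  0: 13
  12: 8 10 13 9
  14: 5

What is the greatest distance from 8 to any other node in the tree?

4

A farthest node from 8 is 11 (14, 2, 6 also at distance 4).
The path 8 – 12 – 9 – 5 – 11 has 4 edges.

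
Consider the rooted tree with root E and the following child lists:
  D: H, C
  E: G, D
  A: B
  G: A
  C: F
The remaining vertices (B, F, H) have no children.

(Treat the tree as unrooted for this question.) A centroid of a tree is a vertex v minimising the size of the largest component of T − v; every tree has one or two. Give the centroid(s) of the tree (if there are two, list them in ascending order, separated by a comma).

D, E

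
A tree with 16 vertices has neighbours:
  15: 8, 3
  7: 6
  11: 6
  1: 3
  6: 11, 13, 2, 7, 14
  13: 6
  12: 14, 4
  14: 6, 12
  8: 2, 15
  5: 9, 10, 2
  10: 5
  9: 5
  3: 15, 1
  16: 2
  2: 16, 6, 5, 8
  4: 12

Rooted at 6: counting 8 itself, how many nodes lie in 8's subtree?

4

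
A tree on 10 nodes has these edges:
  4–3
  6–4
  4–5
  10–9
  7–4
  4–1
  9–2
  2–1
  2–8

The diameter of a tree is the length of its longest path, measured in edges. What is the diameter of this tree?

BFS from 10 reaches 7 last, at distance 5; BFS from 7 confirms no node is farther.
Path: 10 - 9 - 2 - 1 - 4 - 7.

5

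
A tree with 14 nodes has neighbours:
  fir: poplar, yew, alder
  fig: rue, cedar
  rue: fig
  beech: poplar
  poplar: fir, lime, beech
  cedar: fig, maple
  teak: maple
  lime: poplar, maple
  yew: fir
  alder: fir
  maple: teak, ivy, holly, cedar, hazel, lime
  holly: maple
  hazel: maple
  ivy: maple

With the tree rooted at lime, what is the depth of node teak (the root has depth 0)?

2

Path from lime to teak: lime → maple → teak, which has 2 edges.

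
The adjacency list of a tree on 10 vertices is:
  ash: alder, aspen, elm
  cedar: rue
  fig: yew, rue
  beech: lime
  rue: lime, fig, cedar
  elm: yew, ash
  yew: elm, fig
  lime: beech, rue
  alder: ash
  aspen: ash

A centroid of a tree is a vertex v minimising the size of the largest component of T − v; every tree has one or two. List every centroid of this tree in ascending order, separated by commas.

fig, yew

If yew is removed the pieces have sizes 5, 4, all ≤ ⌊10/2⌋ = 5.
fig is adjacent to yew and is also a centroid (the largest component after removing it is likewise 5).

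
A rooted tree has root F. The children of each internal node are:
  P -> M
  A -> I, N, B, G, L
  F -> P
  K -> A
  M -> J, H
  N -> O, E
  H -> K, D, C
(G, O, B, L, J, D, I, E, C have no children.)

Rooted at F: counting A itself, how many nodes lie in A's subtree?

8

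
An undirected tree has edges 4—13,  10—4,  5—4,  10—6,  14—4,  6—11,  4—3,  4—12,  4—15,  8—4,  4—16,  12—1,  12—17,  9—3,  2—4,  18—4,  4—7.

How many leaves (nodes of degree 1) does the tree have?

13

The leaves are 1, 2, 5, 7, 8, 9, 11, 13, 14, 15, 16, 17, 18.
That is 13 leaves.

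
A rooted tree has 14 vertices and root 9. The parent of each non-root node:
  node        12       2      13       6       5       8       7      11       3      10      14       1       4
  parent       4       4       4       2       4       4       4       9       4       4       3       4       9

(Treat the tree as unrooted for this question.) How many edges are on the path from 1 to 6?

3

1 - 4 - 2 - 6: 3 edges.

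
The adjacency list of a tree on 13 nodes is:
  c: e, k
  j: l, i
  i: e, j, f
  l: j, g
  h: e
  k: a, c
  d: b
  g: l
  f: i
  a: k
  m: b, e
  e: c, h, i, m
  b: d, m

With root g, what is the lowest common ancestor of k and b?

e

k's ancestor chain is k, c, e, i, j, l, g and b's is b, m, e, i, j, l, g; they first meet at e.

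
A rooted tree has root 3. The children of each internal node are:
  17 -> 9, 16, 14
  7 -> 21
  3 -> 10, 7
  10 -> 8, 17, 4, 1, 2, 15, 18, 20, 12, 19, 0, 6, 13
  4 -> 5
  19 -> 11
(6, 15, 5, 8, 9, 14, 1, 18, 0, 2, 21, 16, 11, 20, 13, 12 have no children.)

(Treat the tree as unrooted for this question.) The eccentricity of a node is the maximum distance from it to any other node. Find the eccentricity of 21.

5

The node farthest from 21 is 5 (14, 9, 16, 11 also at distance 5), via 21 – 7 – 3 – 10 – 4 – 5 — 5 edges.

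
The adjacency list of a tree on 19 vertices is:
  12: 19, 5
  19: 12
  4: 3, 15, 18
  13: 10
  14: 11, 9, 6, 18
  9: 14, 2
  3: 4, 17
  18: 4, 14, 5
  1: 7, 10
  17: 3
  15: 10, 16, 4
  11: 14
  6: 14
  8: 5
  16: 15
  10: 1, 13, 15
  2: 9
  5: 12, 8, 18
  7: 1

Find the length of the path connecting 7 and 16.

4

Walking from 7: 7 - 1 - 10 - 15 - 16. Length 4.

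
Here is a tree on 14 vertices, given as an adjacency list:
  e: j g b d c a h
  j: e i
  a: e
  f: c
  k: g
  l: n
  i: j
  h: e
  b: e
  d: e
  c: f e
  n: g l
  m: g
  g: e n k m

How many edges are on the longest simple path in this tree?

A longest path is l-n-g-e-c-f, with 5 edges.

5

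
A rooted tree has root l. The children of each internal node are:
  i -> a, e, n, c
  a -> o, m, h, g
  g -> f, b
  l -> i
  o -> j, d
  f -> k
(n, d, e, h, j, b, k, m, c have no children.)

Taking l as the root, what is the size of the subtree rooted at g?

4

g's subtree: {g, b, f, k}, size 4.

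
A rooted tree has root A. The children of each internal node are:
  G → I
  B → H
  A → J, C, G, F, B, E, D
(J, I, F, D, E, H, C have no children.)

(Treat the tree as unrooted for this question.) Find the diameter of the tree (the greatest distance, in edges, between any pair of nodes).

4

A longest path is H – B – A – G – I, with 4 edges.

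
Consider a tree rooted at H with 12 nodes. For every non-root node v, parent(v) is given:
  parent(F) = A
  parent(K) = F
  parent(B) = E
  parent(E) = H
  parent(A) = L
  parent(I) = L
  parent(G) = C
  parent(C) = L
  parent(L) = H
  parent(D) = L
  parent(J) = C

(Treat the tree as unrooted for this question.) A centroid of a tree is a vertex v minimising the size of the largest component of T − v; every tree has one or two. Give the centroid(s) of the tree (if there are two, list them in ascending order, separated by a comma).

If L is removed the pieces have sizes 3, 3, 3, 1, 1, all ≤ ⌊12/2⌋ = 6.
No neighbour of L does as well, so L is the unique centroid.

L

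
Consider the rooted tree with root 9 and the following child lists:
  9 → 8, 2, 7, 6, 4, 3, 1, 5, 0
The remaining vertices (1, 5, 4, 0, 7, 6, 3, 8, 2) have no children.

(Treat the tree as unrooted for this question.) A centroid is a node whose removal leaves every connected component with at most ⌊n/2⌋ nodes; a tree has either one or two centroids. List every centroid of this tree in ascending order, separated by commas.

9

Delete 9: the remaining components have sizes 1, 1, 1, 1, 1, 1, 1, 1, 1. Max 1 ≤ 5, so 9 is a centroid.
Every other node leaves some component of size > 5, so the centroid is unique.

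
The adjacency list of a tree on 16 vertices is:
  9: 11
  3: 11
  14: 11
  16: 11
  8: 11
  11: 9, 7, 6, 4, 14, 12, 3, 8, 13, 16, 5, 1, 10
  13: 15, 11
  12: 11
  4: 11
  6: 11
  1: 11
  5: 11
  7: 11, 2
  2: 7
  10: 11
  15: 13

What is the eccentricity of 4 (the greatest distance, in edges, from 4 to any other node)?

The node farthest from 4 is 15 (2 also at distance 3), via 4–11–13–15 — 3 edges.

3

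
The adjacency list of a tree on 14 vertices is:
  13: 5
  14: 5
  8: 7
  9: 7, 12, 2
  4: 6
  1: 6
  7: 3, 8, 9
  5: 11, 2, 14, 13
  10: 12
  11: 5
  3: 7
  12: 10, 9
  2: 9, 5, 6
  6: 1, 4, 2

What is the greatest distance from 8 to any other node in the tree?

5

The node farthest from 8 is 1 (13, 11, 14, 4 also at distance 5), via 8–7–9–2–6–1 — 5 edges.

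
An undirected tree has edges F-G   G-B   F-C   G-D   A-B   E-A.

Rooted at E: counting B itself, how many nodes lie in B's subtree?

5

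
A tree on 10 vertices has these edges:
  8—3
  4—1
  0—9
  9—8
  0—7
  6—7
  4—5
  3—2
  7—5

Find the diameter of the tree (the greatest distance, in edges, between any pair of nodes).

8

Starting from 2, a farthest node is 1 at distance 8.
One longest path: 2-3-8-9-0-7-5-4-1.
So the diameter is 8.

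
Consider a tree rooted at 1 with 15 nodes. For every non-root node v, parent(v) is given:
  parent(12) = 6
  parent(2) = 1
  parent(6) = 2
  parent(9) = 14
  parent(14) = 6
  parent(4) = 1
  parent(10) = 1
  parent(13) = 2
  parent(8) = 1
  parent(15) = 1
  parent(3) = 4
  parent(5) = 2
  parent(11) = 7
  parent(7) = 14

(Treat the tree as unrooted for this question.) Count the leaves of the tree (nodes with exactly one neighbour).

9

Degree-1 nodes: 3, 5, 8, 9, 10, 11, 12, 13, 15 — 9 of them.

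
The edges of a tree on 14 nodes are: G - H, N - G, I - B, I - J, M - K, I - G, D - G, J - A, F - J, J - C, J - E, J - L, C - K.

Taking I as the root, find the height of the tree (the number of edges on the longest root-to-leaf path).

A deepest node is M, reached by I → J → C → K → M.
That path has 4 edges, so the height is 4.

4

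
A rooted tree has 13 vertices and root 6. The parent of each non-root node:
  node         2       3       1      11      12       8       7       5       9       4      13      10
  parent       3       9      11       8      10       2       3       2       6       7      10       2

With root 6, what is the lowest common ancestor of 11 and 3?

3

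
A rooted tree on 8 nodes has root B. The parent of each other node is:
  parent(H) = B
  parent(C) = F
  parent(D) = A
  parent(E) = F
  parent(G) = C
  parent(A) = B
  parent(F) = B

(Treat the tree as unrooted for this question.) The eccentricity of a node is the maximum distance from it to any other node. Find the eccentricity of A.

A farthest node from A is G.
The path A–B–F–C–G has 4 edges.

4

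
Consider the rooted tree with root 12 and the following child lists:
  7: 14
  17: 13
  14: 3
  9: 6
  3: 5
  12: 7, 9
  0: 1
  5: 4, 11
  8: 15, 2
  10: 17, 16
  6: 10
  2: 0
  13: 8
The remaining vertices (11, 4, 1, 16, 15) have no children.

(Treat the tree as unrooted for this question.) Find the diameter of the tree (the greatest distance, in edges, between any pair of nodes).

14

BFS from 11 reaches 1 last, at distance 14; BFS from 1 confirms no node is farther.
Path: 11–5–3–14–7–12–9–6–10–17–13–8–2–0–1.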